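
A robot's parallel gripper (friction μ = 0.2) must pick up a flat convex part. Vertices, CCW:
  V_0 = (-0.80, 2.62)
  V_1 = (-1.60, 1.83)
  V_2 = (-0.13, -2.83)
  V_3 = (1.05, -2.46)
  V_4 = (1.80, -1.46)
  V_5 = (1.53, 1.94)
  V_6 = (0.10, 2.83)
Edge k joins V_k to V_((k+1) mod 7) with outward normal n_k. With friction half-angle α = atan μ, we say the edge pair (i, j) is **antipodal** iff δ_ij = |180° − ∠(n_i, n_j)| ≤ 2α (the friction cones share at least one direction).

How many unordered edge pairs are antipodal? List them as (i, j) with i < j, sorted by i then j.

α = atan 0.2 = 11.31°;  2α = 22.62°
n_0 = (-0.7026, +0.7115)
n_1 = (-0.9537, -0.3008)
n_2 = (+0.2992, -0.9542)
n_3 = (+0.8000, -0.6000)
n_4 = (+0.9969, +0.0792)
n_5 = (+0.5284, +0.8490)
n_6 = (-0.2272, +0.9738)
  (0,1): δ = 117.13°  ·
  (0,2): δ = 27.23°  ·
  (0,3): δ = 8.49°  ✓
  (0,4): δ = 49.90°  ·
  (0,5): δ = 103.46°  ·
  (0,6): δ = 148.49°  ·
  (1,2): δ = 90.10°  ·
  (1,3): δ = 54.38°  ·
  (1,4): δ = 12.97°  ✓
  (1,5): δ = 40.59°  ·
  (1,6): δ = 85.63°  ·
  (2,3): δ = 144.28°  ·
  (2,4): δ = 102.87°  ·
  (2,5): δ = 49.31°  ·
  (2,6): δ = 4.28°  ✓
  (3,4): δ = 138.59°  ·
  (3,5): δ = 85.03°  ·
  (3,6): δ = 40.00°  ·
  (4,5): δ = 126.44°  ·
  (4,6): δ = 81.41°  ·
  (5,6): δ = 134.97°  ·
antipodal pairs: 3

count = 3; pairs: (0,3), (1,4), (2,6)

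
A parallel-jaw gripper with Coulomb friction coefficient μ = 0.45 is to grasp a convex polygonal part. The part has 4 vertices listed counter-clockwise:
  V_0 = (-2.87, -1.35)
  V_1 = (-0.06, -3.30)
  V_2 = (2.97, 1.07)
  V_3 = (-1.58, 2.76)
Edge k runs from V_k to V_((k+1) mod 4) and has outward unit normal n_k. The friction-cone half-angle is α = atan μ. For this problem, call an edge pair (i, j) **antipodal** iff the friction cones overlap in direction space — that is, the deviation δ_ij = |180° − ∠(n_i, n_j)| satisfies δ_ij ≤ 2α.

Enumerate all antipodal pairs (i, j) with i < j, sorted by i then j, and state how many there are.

count = 2; pairs: (0,2), (1,3)

α = atan 0.45 = 24.23°;  2α = 48.46°
n_0 = (-0.5701, -0.8216)
n_1 = (+0.8218, -0.5698)
n_2 = (+0.3482, +0.9374)
n_3 = (-0.9541, +0.2995)
  (0,1): δ = 89.98°  ·
  (0,2): δ = 14.38°  ✓
  (0,3): δ = 107.33°  ·
  (1,2): δ = 75.64°  ·
  (1,3): δ = 17.31°  ✓
  (2,3): δ = 87.05°  ·
antipodal pairs: 2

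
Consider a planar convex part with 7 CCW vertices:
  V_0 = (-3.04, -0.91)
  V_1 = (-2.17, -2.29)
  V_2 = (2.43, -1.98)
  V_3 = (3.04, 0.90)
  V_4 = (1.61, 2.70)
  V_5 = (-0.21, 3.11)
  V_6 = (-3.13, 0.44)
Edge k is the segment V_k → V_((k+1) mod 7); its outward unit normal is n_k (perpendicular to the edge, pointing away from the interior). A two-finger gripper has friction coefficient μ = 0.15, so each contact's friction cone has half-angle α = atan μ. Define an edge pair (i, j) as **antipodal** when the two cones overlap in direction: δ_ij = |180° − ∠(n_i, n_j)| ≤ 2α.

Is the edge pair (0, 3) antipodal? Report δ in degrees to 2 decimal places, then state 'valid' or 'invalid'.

α = atan 0.15 = 8.53°;  2α = 17.06°
edge 0: e_0 = (+0.87, -1.38);  n_0 = (-0.8459, -0.5333)
edge 3: e_3 = (-1.43, +1.80);  n_3 = (+0.7830, +0.6220)
∠(n_0, n_3) = 173.76°
δ = |180° − 173.76°| = 6.24°
6.24° ≤ 2α = 17.06°  →  valid

δ = 6.24°, valid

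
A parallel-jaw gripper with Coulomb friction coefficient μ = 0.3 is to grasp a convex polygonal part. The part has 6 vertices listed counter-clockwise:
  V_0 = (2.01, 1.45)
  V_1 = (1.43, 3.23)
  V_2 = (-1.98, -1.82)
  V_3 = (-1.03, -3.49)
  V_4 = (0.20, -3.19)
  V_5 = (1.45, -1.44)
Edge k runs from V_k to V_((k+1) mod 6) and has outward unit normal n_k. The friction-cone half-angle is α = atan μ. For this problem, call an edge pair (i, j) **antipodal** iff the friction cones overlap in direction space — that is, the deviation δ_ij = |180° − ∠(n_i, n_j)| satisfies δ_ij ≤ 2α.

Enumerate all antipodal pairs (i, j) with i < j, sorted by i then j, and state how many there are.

α = atan 0.3 = 16.70°;  2α = 33.40°
n_0 = (+0.9508, +0.3098)
n_1 = (-0.8288, +0.5596)
n_2 = (-0.8692, -0.4945)
n_3 = (+0.2370, -0.9715)
n_4 = (+0.8137, -0.5812)
n_5 = (+0.9817, -0.1902)
  (0,1): δ = 52.08°  ·
  (0,2): δ = 11.59°  ✓
  (0,3): δ = 85.66°  ·
  (0,4): δ = 126.41°  ·
  (0,5): δ = 150.99°  ·
  (1,2): δ = 116.34°  ·
  (1,3): δ = 42.26°  ·
  (1,4): δ = 1.51°  ✓
  (1,5): δ = 23.06°  ✓
  (2,3): δ = 105.93°  ·
  (2,4): δ = 65.17°  ·
  (2,5): δ = 40.60°  ·
  (3,4): δ = 139.24°  ·
  (3,5): δ = 114.67°  ·
  (4,5): δ = 155.43°  ·
antipodal pairs: 3

count = 3; pairs: (0,2), (1,4), (1,5)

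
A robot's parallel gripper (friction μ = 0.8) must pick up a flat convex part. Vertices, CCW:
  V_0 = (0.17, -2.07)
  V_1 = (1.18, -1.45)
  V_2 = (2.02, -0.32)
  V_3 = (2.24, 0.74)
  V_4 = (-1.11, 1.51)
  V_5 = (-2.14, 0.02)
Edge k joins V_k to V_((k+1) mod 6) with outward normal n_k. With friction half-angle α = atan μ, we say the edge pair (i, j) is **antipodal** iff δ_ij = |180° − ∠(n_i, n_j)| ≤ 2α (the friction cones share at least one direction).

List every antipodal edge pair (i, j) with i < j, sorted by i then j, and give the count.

α = atan 0.8 = 38.66°;  2α = 77.32°
n_0 = (+0.5232, -0.8522)
n_1 = (+0.8025, -0.5966)
n_2 = (+0.9791, -0.2032)
n_3 = (+0.2240, +0.9746)
n_4 = (-0.8226, +0.5686)
n_5 = (-0.6709, -0.7415)
  (0,1): δ = 158.17°  ·
  (0,2): δ = 133.27°  ·
  (0,3): δ = 44.49°  ✓
  (0,4): δ = 23.80°  ✓
  (0,5): δ = 106.32°  ·
  (1,2): δ = 155.10°  ·
  (1,3): δ = 66.32°  ✓
  (1,4): δ = 1.97°  ✓
  (1,5): δ = 84.49°  ·
  (2,3): δ = 91.22°  ·
  (2,4): δ = 22.93°  ✓
  (2,5): δ = 59.59°  ✓
  (3,4): δ = 111.71°  ·
  (3,5): δ = 29.19°  ✓
  (4,5): δ = 97.48°  ·
antipodal pairs: 7

count = 7; pairs: (0,3), (0,4), (1,3), (1,4), (2,4), (2,5), (3,5)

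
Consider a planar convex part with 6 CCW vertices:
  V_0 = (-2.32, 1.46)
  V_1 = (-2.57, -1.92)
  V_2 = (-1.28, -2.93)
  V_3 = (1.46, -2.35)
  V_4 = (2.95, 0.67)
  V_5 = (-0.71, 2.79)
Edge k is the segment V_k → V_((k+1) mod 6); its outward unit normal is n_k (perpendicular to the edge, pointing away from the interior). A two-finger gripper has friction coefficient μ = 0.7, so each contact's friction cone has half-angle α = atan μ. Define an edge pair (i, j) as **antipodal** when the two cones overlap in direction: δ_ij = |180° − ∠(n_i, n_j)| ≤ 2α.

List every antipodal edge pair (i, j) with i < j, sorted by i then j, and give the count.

α = atan 0.7 = 34.99°;  2α = 69.98°
n_0 = (-0.9973, +0.0738)
n_1 = (-0.6165, -0.7874)
n_2 = (+0.2071, -0.9783)
n_3 = (+0.8968, -0.4425)
n_4 = (+0.5012, +0.8653)
n_5 = (-0.6369, +0.7710)
  (0,1): δ = 123.83°  ·
  (0,2): δ = 73.82°  ·
  (0,3): δ = 22.03°  ✓
  (0,4): δ = 64.15°  ✓
  (0,5): δ = 133.79°  ·
  (1,2): δ = 129.99°  ·
  (1,3): δ = 78.20°  ·
  (1,4): δ = 7.98°  ✓
  (1,5): δ = 77.62°  ·
  (2,3): δ = 128.21°  ·
  (2,4): δ = 42.03°  ✓
  (2,5): δ = 27.61°  ✓
  (3,4): δ = 93.82°  ·
  (3,5): δ = 24.18°  ✓
  (4,5): δ = 110.36°  ·
antipodal pairs: 6

count = 6; pairs: (0,3), (0,4), (1,4), (2,4), (2,5), (3,5)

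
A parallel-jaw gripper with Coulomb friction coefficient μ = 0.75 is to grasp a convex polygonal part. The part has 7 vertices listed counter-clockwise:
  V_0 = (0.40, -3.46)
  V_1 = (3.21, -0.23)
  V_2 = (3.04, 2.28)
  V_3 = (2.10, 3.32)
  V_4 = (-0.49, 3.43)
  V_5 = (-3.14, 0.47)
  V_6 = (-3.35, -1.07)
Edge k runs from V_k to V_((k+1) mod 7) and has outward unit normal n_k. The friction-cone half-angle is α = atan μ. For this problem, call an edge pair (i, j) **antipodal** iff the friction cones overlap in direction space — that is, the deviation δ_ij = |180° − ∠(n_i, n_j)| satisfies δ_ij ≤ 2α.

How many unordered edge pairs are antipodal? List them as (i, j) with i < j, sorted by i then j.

α = atan 0.75 = 36.87°;  2α = 73.74°
n_0 = (+0.7545, -0.6564)
n_1 = (+0.9977, +0.0676)
n_2 = (+0.7419, +0.6705)
n_3 = (+0.0424, +0.9991)
n_4 = (-0.7450, +0.6670)
n_5 = (-0.9908, +0.1351)
n_6 = (-0.5375, -0.8433)
  (0,1): δ = 135.10°  ·
  (0,2): δ = 96.87°  ·
  (0,3): δ = 51.41°  ✓
  (0,4): δ = 0.81°  ✓
  (0,5): δ = 33.26°  ✓
  (0,6): δ = 98.51°  ·
  (1,2): δ = 141.77°  ·
  (1,3): δ = 96.31°  ·
  (1,4): δ = 45.71°  ✓
  (1,5): δ = 11.64°  ✓
  (1,6): δ = 53.61°  ✓
  (2,3): δ = 134.54°  ·
  (2,4): δ = 83.95°  ·
  (2,5): δ = 49.87°  ✓
  (2,6): δ = 15.38°  ✓
  (3,4): δ = 129.41°  ·
  (3,5): δ = 95.33°  ·
  (3,6): δ = 30.08°  ✓
  (4,5): δ = 145.93°  ·
  (4,6): δ = 80.67°  ·
  (5,6): δ = 114.75°  ·
antipodal pairs: 9

count = 9; pairs: (0,3), (0,4), (0,5), (1,4), (1,5), (1,6), (2,5), (2,6), (3,6)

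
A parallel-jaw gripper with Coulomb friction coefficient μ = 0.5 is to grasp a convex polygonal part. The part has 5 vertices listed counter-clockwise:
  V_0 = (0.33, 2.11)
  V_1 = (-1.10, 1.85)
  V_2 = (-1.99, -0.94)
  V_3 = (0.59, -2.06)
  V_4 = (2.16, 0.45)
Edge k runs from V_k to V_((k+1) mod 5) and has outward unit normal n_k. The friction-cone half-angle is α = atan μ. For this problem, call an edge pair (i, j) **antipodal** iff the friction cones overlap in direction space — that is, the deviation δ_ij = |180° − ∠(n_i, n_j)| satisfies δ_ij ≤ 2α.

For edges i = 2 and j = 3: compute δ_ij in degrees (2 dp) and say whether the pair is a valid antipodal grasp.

α = atan 0.5 = 26.57°;  2α = 53.13°
edge 2: e_2 = (+2.58, -1.12);  n_2 = (-0.3982, -0.9173)
edge 3: e_3 = (+1.57, +2.51);  n_3 = (+0.8478, -0.5303)
∠(n_2, n_3) = 81.44°
δ = |180° − 81.44°| = 98.56°
98.56° > 2α = 53.13°  →  invalid

δ = 98.56°, invalid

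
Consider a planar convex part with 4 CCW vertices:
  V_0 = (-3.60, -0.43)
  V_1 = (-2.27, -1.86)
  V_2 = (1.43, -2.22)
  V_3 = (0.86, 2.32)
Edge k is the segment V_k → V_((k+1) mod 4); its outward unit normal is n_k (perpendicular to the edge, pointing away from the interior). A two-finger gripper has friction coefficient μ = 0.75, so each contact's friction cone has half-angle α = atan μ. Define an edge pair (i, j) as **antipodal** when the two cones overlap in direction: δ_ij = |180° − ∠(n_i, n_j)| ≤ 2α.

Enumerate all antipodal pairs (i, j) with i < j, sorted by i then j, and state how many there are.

count = 3; pairs: (0,2), (1,3), (2,3)

α = atan 0.75 = 36.87°;  2α = 73.74°
n_0 = (-0.7322, -0.6810)
n_1 = (-0.0968, -0.9953)
n_2 = (+0.9922, +0.1246)
n_3 = (-0.5248, +0.8512)
  (0,1): δ = 138.48°  ·
  (0,2): δ = 35.77°  ✓
  (0,3): δ = 78.73°  ·
  (1,2): δ = 77.29°  ·
  (1,3): δ = 37.21°  ✓
  (2,3): δ = 65.50°  ✓
antipodal pairs: 3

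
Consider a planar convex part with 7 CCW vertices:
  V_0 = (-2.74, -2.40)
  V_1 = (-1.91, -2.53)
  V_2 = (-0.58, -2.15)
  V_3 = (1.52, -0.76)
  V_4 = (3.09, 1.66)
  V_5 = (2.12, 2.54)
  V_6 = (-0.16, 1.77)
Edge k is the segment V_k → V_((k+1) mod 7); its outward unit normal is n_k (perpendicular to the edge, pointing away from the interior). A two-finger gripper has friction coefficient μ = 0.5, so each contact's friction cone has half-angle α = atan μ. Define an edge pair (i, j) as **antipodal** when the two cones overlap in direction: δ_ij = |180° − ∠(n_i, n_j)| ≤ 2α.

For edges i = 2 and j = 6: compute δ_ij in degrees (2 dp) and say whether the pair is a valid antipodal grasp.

δ = 24.75°, valid

α = atan 0.5 = 26.57°;  2α = 53.13°
edge 2: e_2 = (+2.10, +1.39);  n_2 = (+0.5519, -0.8339)
edge 6: e_6 = (-2.58, -4.17);  n_6 = (-0.8504, +0.5261)
∠(n_2, n_6) = 155.25°
δ = |180° − 155.25°| = 24.75°
24.75° ≤ 2α = 53.13°  →  valid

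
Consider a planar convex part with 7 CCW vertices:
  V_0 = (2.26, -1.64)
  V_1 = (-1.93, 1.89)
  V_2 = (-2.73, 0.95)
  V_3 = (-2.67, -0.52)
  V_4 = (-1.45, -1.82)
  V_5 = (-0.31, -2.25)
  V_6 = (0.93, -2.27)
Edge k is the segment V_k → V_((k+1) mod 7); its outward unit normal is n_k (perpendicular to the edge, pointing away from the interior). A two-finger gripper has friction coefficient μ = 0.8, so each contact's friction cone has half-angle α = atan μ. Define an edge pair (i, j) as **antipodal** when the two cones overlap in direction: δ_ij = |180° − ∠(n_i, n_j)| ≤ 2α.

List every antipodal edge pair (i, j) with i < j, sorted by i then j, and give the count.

count = 9; pairs: (0,2), (0,3), (0,4), (0,5), (0,6), (1,4), (1,5), (1,6), (2,6)

α = atan 0.8 = 38.66°;  2α = 77.32°
n_0 = (+0.6443, +0.7648)
n_1 = (-0.7615, +0.6481)
n_2 = (-0.9992, -0.0408)
n_3 = (-0.7292, -0.6843)
n_4 = (-0.3529, -0.9357)
n_5 = (-0.0161, -0.9999)
n_6 = (+0.4281, -0.9037)
  (0,1): δ = 90.29°  ·
  (0,2): δ = 47.55°  ✓
  (0,3): δ = 6.70°  ✓
  (0,4): δ = 19.45°  ✓
  (0,5): δ = 39.19°  ✓
  (0,6): δ = 65.46°  ✓
  (1,2): δ = 137.26°  ·
  (1,3): δ = 96.42°  ·
  (1,4): δ = 70.27°  ✓
  (1,5): δ = 50.52°  ✓
  (1,6): δ = 24.25°  ✓
  (2,3): δ = 139.16°  ·
  (2,4): δ = 113.00°  ·
  (2,5): δ = 93.26°  ·
  (2,6): δ = 66.99°  ✓
  (3,4): δ = 153.85°  ·
  (3,5): δ = 134.11°  ·
  (3,6): δ = 107.84°  ·
  (4,5): δ = 160.26°  ·
  (4,6): δ = 133.99°  ·
  (5,6): δ = 153.73°  ·
antipodal pairs: 9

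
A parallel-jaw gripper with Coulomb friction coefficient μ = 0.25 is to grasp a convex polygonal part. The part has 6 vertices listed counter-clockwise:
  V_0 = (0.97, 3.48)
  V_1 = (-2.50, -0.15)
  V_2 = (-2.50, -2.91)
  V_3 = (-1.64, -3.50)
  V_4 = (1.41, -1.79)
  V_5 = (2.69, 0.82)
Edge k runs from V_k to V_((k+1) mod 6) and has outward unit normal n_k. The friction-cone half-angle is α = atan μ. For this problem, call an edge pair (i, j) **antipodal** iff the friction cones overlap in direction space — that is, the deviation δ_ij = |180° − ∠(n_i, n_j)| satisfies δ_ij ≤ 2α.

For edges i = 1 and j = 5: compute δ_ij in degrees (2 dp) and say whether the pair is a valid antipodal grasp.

δ = 32.89°, invalid

α = atan 0.25 = 14.04°;  2α = 28.07°
edge 1: e_1 = (+0.00, -2.76);  n_1 = (-1.0000, -0.0000)
edge 5: e_5 = (-1.72, +2.66);  n_5 = (+0.8397, +0.5430)
∠(n_1, n_5) = 147.11°
δ = |180° − 147.11°| = 32.89°
32.89° > 2α = 28.07°  →  invalid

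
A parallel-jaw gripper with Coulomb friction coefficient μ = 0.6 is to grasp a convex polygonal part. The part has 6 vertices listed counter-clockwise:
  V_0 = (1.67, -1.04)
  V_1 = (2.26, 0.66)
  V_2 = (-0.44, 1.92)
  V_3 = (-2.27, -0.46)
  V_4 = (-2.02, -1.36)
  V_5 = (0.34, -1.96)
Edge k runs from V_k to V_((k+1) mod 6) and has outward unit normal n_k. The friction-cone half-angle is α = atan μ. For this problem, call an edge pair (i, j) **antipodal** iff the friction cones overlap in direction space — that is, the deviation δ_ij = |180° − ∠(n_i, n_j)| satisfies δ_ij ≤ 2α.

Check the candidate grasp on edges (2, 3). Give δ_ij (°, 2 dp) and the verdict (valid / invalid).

α = atan 0.6 = 30.96°;  2α = 61.93°
edge 2: e_2 = (-1.83, -2.38);  n_2 = (-0.7927, +0.6095)
edge 3: e_3 = (+0.25, -0.90);  n_3 = (-0.9635, -0.2676)
∠(n_2, n_3) = 53.08°
δ = |180° − 53.08°| = 126.92°
126.92° > 2α = 61.93°  →  invalid

δ = 126.92°, invalid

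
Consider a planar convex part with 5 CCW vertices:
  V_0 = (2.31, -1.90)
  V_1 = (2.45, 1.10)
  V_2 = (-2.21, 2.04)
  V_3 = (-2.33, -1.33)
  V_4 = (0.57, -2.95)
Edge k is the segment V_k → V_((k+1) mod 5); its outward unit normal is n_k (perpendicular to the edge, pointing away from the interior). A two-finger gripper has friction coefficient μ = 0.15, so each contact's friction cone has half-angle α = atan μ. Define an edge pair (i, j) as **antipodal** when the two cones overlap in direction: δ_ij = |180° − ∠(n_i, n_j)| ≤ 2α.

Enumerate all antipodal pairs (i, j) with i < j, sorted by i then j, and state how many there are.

count = 1; pairs: (0,2)

α = atan 0.15 = 8.53°;  2α = 17.06°
n_0 = (+0.9989, -0.0466)
n_1 = (+0.1977, +0.9803)
n_2 = (-0.9994, +0.0356)
n_3 = (-0.4877, -0.8730)
n_4 = (+0.5167, -0.8562)
  (0,1): δ = 98.73°  ·
  (0,2): δ = 0.63°  ✓
  (0,3): δ = 63.48°  ·
  (0,4): δ = 123.78°  ·
  (1,2): δ = 80.63°  ·
  (1,3): δ = 17.78°  ·
  (1,4): δ = 42.51°  ·
  (2,3): δ = 117.15°  ·
  (2,4): δ = 56.85°  ·
  (3,4): δ = 119.70°  ·
antipodal pairs: 1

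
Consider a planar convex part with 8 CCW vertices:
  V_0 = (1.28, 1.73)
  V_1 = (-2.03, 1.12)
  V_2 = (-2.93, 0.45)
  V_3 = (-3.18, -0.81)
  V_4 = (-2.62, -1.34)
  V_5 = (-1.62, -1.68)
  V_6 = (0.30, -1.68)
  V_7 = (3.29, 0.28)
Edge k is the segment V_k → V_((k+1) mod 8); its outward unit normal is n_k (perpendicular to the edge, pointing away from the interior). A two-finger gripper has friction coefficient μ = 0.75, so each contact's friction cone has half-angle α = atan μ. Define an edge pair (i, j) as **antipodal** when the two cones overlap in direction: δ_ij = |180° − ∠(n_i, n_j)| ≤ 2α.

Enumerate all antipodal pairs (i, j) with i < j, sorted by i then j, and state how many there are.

count = 13; pairs: (0,3), (0,4), (0,5), (0,6), (1,4), (1,5), (1,6), (2,6), (2,7), (3,7), (4,7), (5,7), (6,7)

α = atan 0.75 = 36.87°;  2α = 73.74°
n_0 = (-0.1812, +0.9834)
n_1 = (-0.5971, +0.8021)
n_2 = (-0.9809, +0.1946)
n_3 = (-0.6874, -0.7263)
n_4 = (-0.3219, -0.9468)
n_5 = (+0.0000, -1.0000)
n_6 = (+0.5482, -0.8363)
n_7 = (+0.5850, +0.8110)
  (0,1): δ = 153.78°  ·
  (0,2): δ = 111.66°  ·
  (0,3): δ = 53.87°  ✓
  (0,4): δ = 29.22°  ✓
  (0,5): δ = 10.44°  ✓
  (0,6): δ = 22.80°  ✓
  (0,7): δ = 133.75°  ·
  (1,2): δ = 137.89°  ·
  (1,3): δ = 80.09°  ·
  (1,4): δ = 55.44°  ✓
  (1,5): δ = 36.67°  ✓
  (1,6): δ = 3.42°  ✓
  (1,7): δ = 107.53°  ·
  (2,3): δ = 122.20°  ·
  (2,4): δ = 97.56°  ·
  (2,5): δ = 78.78°  ·
  (2,6): δ = 45.53°  ✓
  (2,7): δ = 65.42°  ✓
  (3,4): δ = 155.35°  ·
  (3,5): δ = 136.58°  ·
  (3,6): δ = 103.33°  ·
  (3,7): δ = 7.62°  ✓
  (4,5): δ = 161.22°  ·
  (4,6): δ = 127.98°  ·
  (4,7): δ = 17.03°  ✓
  (5,6): δ = 146.75°  ·
  (5,7): δ = 35.81°  ✓
  (6,7): δ = 69.05°  ✓
antipodal pairs: 13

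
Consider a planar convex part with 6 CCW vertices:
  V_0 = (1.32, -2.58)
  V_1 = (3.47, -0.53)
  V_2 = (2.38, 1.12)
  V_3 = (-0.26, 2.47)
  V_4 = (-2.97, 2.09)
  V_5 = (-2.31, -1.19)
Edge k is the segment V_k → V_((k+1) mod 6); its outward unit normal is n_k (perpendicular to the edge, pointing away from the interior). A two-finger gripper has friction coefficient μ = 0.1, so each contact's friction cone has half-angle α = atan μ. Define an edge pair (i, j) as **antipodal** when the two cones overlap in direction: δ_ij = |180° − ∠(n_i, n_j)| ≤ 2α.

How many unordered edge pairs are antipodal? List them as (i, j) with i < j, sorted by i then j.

α = atan 0.1 = 5.71°;  2α = 11.42°
n_0 = (+0.6901, -0.7237)
n_1 = (+0.8344, +0.5512)
n_2 = (+0.4553, +0.8903)
n_3 = (-0.1389, +0.9903)
n_4 = (-0.9804, -0.1973)
n_5 = (-0.3576, -0.9339)
  (0,1): δ = 100.19°  ·
  (0,2): δ = 70.72°  ·
  (0,3): δ = 35.65°  ·
  (0,4): δ = 57.74°  ·
  (0,5): δ = 115.41°  ·
  (1,2): δ = 150.53°  ·
  (1,3): δ = 115.47°  ·
  (1,4): δ = 22.07°  ·
  (1,5): δ = 35.60°  ·
  (2,3): δ = 144.93°  ·
  (2,4): δ = 51.54°  ·
  (2,5): δ = 6.13°  ✓
  (3,4): δ = 86.60°  ·
  (3,5): δ = 28.93°  ·
  (4,5): δ = 122.33°  ·
antipodal pairs: 1

count = 1; pairs: (2,5)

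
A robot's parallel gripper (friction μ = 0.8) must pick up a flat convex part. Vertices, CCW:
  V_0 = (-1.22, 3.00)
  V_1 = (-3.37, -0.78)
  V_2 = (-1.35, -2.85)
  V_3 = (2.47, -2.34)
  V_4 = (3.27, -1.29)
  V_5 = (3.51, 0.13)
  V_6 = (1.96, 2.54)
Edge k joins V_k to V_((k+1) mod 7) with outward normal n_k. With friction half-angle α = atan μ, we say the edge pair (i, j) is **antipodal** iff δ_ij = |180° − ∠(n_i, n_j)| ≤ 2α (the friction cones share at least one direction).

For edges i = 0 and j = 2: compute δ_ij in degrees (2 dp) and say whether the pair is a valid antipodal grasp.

α = atan 0.8 = 38.66°;  2α = 77.32°
edge 0: e_0 = (-2.15, -3.78);  n_0 = (-0.8692, +0.4944)
edge 2: e_2 = (+3.82, +0.51);  n_2 = (+0.1323, -0.9912)
∠(n_0, n_2) = 127.23°
δ = |180° − 127.23°| = 52.77°
52.77° ≤ 2α = 77.32°  →  valid

δ = 52.77°, valid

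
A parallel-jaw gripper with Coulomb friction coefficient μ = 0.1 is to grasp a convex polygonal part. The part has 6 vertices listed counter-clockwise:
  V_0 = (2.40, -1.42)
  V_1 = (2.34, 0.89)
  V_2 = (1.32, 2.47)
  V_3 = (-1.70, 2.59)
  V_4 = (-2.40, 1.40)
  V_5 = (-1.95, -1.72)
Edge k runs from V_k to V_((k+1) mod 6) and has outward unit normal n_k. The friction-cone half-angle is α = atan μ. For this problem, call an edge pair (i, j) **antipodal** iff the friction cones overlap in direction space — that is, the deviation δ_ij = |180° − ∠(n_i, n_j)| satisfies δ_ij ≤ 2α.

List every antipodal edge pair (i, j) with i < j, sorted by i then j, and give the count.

count = 2; pairs: (0,4), (2,5)

α = atan 0.1 = 5.71°;  2α = 11.42°
n_0 = (+0.9997, +0.0260)
n_1 = (+0.8401, +0.5424)
n_2 = (+0.0397, +0.9992)
n_3 = (-0.8619, +0.5070)
n_4 = (-0.9898, -0.1428)
n_5 = (+0.0688, -0.9976)
  (0,1): δ = 148.64°  ·
  (0,2): δ = 93.76°  ·
  (0,3): δ = 31.95°  ·
  (0,4): δ = 6.72°  ✓
  (0,5): δ = 92.46°  ·
  (1,2): δ = 125.12°  ·
  (1,3): δ = 63.31°  ·
  (1,4): δ = 24.64°  ·
  (1,5): δ = 61.10°  ·
  (2,3): δ = 118.19°  ·
  (2,4): δ = 79.52°  ·
  (2,5): δ = 6.22°  ✓
  (3,4): δ = 141.33°  ·
  (3,5): δ = 55.59°  ·
  (4,5): δ = 94.26°  ·
antipodal pairs: 2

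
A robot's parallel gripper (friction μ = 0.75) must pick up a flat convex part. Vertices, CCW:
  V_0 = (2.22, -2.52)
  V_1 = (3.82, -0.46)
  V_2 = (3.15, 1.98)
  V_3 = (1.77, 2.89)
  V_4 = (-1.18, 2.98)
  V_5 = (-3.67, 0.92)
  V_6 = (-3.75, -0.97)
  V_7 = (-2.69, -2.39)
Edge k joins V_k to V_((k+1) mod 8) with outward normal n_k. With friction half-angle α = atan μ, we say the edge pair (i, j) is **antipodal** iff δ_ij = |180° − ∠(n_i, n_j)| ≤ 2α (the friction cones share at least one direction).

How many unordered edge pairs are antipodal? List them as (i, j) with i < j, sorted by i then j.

α = atan 0.75 = 36.87°;  2α = 73.74°
n_0 = (+0.7898, -0.6134)
n_1 = (+0.9643, +0.2648)
n_2 = (+0.5505, +0.8348)
n_3 = (+0.0305, +0.9995)
n_4 = (-0.6374, +0.7705)
n_5 = (-0.9991, +0.0423)
n_6 = (-0.8014, -0.5982)
n_7 = (-0.0265, -0.9996)
  (0,1): δ = 126.81°  ·
  (0,2): δ = 85.57°  ·
  (0,3): δ = 53.91°  ✓
  (0,4): δ = 12.56°  ✓
  (0,5): δ = 35.41°  ✓
  (0,6): δ = 74.58°  ·
  (0,7): δ = 126.32°  ·
  (1,2): δ = 138.76°  ·
  (1,3): δ = 107.10°  ·
  (1,4): δ = 65.75°  ✓
  (1,5): δ = 17.78°  ✓
  (1,6): δ = 21.39°  ✓
  (1,7): δ = 73.13°  ✓
  (2,3): δ = 148.35°  ·
  (2,4): δ = 107.00°  ·
  (2,5): δ = 59.02°  ✓
  (2,6): δ = 19.86°  ✓
  (2,7): δ = 31.89°  ✓
  (3,4): δ = 138.65°  ·
  (3,5): δ = 90.68°  ·
  (3,6): δ = 51.51°  ✓
  (3,7): δ = 0.23°  ✓
  (4,5): δ = 132.03°  ·
  (4,6): δ = 92.86°  ·
  (4,7): δ = 41.12°  ✓
  (5,6): δ = 140.84°  ·
  (5,7): δ = 89.09°  ·
  (6,7): δ = 128.26°  ·
antipodal pairs: 13

count = 13; pairs: (0,3), (0,4), (0,5), (1,4), (1,5), (1,6), (1,7), (2,5), (2,6), (2,7), (3,6), (3,7), (4,7)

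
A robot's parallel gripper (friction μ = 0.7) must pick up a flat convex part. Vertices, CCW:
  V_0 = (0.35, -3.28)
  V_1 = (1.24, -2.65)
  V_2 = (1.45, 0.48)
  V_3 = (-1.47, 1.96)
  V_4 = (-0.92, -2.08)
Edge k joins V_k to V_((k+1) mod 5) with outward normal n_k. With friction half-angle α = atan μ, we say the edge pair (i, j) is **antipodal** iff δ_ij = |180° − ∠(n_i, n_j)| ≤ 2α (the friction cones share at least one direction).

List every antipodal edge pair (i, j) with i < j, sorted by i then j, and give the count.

α = atan 0.7 = 34.99°;  2α = 69.98°
n_0 = (+0.5778, -0.8162)
n_1 = (+0.9978, -0.0669)
n_2 = (+0.4521, +0.8920)
n_3 = (-0.9909, -0.1349)
n_4 = (-0.6868, -0.7269)
  (0,1): δ = 129.13°  ·
  (0,2): δ = 62.17°  ✓
  (0,3): δ = 62.46°  ✓
  (0,4): δ = 101.33°  ·
  (1,2): δ = 113.04°  ·
  (1,3): δ = 11.59°  ✓
  (1,4): δ = 50.46°  ✓
  (2,3): δ = 55.37°  ✓
  (2,4): δ = 16.50°  ✓
  (3,4): δ = 141.13°  ·
antipodal pairs: 6

count = 6; pairs: (0,2), (0,3), (1,3), (1,4), (2,3), (2,4)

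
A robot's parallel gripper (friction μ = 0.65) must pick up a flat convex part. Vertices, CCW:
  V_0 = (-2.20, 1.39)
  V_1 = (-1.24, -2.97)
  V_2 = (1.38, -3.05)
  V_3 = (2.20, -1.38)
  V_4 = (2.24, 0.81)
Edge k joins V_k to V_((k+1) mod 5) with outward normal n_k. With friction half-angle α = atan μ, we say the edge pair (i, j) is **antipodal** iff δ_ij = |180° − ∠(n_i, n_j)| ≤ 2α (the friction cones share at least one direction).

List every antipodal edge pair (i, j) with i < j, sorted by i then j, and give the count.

α = atan 0.65 = 33.02°;  2α = 66.05°
n_0 = (-0.9766, -0.2150)
n_1 = (-0.0305, -0.9995)
n_2 = (+0.8976, -0.4408)
n_3 = (+0.9998, -0.0183)
n_4 = (+0.1295, +0.9916)
  (0,1): δ = 104.17°  ·
  (0,2): δ = 38.57°  ✓
  (0,3): δ = 13.46°  ✓
  (0,4): δ = 70.14°  ·
  (1,2): δ = 114.40°  ·
  (1,3): δ = 89.30°  ·
  (1,4): δ = 5.69°  ✓
  (2,3): δ = 154.89°  ·
  (2,4): δ = 71.29°  ·
  (3,4): δ = 96.40°  ·
antipodal pairs: 3

count = 3; pairs: (0,2), (0,3), (1,4)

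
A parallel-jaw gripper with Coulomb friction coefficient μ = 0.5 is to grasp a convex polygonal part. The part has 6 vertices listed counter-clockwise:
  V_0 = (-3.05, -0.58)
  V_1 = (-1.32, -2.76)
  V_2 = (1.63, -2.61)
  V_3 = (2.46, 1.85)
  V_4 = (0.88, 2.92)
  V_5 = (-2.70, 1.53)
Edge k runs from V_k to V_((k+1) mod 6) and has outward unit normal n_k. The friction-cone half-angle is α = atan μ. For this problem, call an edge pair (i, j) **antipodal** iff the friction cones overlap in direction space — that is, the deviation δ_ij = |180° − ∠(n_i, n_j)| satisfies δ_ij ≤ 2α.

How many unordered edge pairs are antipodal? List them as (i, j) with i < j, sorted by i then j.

count = 5; pairs: (0,2), (0,3), (1,3), (1,4), (2,5)

α = atan 0.5 = 26.57°;  2α = 53.13°
n_0 = (-0.7833, -0.6216)
n_1 = (+0.0508, -0.9987)
n_2 = (+0.9831, -0.1830)
n_3 = (+0.5607, +0.8280)
n_4 = (-0.3619, +0.9322)
n_5 = (-0.9865, +0.1636)
  (0,1): δ = 125.52°  ·
  (0,2): δ = 48.98°  ✓
  (0,3): δ = 17.46°  ✓
  (0,4): δ = 72.78°  ·
  (0,5): δ = 132.15°  ·
  (1,2): δ = 103.45°  ·
  (1,3): δ = 37.02°  ✓
  (1,4): δ = 18.31°  ✓
  (1,5): δ = 77.67°  ·
  (2,3): δ = 113.56°  ·
  (2,4): δ = 58.24°  ·
  (2,5): δ = 1.12°  ✓
  (3,4): δ = 124.67°  ·
  (3,5): δ = 65.31°  ·
  (4,5): δ = 120.64°  ·
antipodal pairs: 5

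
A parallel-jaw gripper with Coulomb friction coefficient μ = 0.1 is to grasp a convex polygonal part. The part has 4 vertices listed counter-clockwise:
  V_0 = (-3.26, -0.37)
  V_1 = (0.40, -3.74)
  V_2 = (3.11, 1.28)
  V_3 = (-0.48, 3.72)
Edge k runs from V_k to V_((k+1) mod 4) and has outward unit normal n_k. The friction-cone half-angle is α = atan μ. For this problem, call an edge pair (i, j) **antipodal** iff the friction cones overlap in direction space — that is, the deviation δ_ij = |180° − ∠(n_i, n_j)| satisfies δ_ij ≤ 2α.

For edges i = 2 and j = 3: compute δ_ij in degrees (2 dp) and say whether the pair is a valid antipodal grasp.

δ = 90.00°, invalid

α = atan 0.1 = 5.71°;  2α = 11.42°
edge 2: e_2 = (-3.59, +2.44);  n_2 = (+0.5621, +0.8271)
edge 3: e_3 = (-2.78, -4.09);  n_3 = (-0.8270, +0.5621)
∠(n_2, n_3) = 90.00°
δ = |180° − 90.00°| = 90.00°
90.00° > 2α = 11.42°  →  invalid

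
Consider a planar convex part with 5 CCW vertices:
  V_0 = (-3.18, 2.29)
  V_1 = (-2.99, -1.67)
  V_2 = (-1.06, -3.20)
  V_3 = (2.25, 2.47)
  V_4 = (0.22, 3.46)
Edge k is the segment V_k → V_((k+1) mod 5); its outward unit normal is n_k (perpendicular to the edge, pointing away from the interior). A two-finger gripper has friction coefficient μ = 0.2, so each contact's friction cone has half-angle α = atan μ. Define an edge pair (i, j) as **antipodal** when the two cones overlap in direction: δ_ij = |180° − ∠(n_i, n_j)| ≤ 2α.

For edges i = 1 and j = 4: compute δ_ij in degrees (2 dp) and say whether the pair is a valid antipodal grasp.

δ = 57.39°, invalid

α = atan 0.2 = 11.31°;  2α = 22.62°
edge 1: e_1 = (+1.93, -1.53);  n_1 = (-0.6212, -0.7836)
edge 4: e_4 = (-3.40, -1.17);  n_4 = (-0.3254, +0.9456)
∠(n_1, n_4) = 122.61°
δ = |180° − 122.61°| = 57.39°
57.39° > 2α = 22.62°  →  invalid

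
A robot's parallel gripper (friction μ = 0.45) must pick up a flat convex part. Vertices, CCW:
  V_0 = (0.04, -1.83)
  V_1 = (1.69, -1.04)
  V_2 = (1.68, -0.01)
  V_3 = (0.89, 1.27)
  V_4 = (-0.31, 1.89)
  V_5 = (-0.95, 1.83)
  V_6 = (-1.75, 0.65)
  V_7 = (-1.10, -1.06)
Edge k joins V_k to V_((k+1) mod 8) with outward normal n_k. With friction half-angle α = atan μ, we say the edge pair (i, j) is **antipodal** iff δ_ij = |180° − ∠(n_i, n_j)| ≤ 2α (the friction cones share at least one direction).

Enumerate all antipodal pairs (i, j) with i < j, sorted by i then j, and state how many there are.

count = 9; pairs: (0,4), (0,5), (1,5), (1,6), (2,6), (2,7), (3,6), (3,7), (4,7)

α = atan 0.45 = 24.23°;  2α = 48.46°
n_0 = (+0.4318, -0.9019)
n_1 = (+1.0000, +0.0097)
n_2 = (+0.8510, +0.5252)
n_3 = (+0.4590, +0.8884)
n_4 = (-0.0933, +0.9956)
n_5 = (-0.8277, +0.5612)
n_6 = (-0.9347, -0.3553)
n_7 = (-0.5597, -0.8287)
  (0,1): δ = 115.03°  ·
  (0,2): δ = 83.90°  ·
  (0,3): δ = 52.91°  ·
  (0,4): δ = 20.23°  ✓
  (0,5): δ = 30.28°  ✓
  (0,6): δ = 85.23°  ·
  (0,7): δ = 120.38°  ·
  (1,2): δ = 148.87°  ·
  (1,3): δ = 117.88°  ·
  (1,4): δ = 85.20°  ·
  (1,5): δ = 34.69°  ✓
  (1,6): δ = 20.26°  ✓
  (1,7): δ = 55.41°  ·
  (2,3): δ = 149.01°  ·
  (2,4): δ = 116.33°  ·
  (2,5): δ = 65.82°  ·
  (2,6): δ = 10.87°  ✓
  (2,7): δ = 24.28°  ✓
  (3,4): δ = 147.32°  ·
  (3,5): δ = 96.81°  ·
  (3,6): δ = 41.86°  ✓
  (3,7): δ = 6.71°  ✓
  (4,5): δ = 129.49°  ·
  (4,6): δ = 74.54°  ·
  (4,7): δ = 39.39°  ✓
  (5,6): δ = 125.05°  ·
  (5,7): δ = 89.90°  ·
  (6,7): δ = 144.85°  ·
antipodal pairs: 9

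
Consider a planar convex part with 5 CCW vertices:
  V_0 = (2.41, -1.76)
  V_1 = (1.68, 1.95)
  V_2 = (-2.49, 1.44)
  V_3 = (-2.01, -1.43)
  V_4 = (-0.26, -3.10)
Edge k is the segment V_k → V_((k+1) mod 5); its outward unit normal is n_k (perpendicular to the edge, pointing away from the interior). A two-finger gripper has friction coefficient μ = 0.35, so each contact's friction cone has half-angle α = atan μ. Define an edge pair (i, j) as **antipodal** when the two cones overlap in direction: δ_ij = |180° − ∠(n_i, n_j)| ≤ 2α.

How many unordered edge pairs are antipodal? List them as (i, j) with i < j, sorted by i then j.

α = atan 0.35 = 19.29°;  2α = 38.58°
n_0 = (+0.9812, +0.1931)
n_1 = (-0.1214, +0.9926)
n_2 = (-0.9863, -0.1650)
n_3 = (-0.6904, -0.7234)
n_4 = (+0.4486, -0.8938)
  (0,1): δ = 94.16°  ·
  (0,2): δ = 1.64°  ✓
  (0,3): δ = 35.21°  ✓
  (0,4): δ = 105.52°  ·
  (1,2): δ = 87.48°  ·
  (1,3): δ = 50.63°  ·
  (1,4): δ = 19.68°  ✓
  (2,3): δ = 143.15°  ·
  (2,4): δ = 72.84°  ·
  (3,4): δ = 109.69°  ·
antipodal pairs: 3

count = 3; pairs: (0,2), (0,3), (1,4)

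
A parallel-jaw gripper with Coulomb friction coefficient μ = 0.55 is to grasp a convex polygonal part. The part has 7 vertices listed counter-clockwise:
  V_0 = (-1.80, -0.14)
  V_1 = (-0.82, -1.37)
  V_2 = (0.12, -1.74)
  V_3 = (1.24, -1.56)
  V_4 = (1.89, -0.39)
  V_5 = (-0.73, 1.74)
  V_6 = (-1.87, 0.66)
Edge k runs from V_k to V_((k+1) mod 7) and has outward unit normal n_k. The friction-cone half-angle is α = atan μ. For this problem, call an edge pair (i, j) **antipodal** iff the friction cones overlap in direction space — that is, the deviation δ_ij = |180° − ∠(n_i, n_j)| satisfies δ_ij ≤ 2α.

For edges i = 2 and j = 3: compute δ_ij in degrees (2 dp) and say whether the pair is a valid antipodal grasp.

α = atan 0.55 = 28.81°;  2α = 57.62°
edge 2: e_2 = (+1.12, +0.18);  n_2 = (+0.1587, -0.9873)
edge 3: e_3 = (+0.65, +1.17);  n_3 = (+0.8742, -0.4856)
∠(n_2, n_3) = 51.82°
δ = |180° − 51.82°| = 128.18°
128.18° > 2α = 57.62°  →  invalid

δ = 128.18°, invalid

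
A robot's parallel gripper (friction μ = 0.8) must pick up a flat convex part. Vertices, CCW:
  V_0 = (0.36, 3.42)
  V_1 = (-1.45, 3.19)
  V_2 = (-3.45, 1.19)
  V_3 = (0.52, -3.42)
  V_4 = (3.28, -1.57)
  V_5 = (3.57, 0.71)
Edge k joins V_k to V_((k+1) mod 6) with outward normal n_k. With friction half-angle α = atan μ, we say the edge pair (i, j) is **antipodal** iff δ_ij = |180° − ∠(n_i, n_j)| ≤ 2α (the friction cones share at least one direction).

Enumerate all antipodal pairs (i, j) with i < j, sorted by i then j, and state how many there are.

α = atan 0.8 = 38.66°;  2α = 77.32°
n_0 = (-0.1261, +0.9920)
n_1 = (-0.7071, +0.7071)
n_2 = (-0.7577, -0.6525)
n_3 = (+0.5568, -0.8307)
n_4 = (+0.9920, -0.1262)
n_5 = (+0.6451, +0.7641)
  (0,1): δ = 142.24°  ·
  (0,2): δ = 56.51°  ✓
  (0,3): δ = 26.59°  ✓
  (0,4): δ = 75.51°  ✓
  (0,5): δ = 132.59°  ·
  (1,2): δ = 94.27°  ·
  (1,3): δ = 11.17°  ✓
  (1,4): δ = 37.75°  ✓
  (1,5): δ = 94.83°  ·
  (2,3): δ = 96.90°  ·
  (2,4): δ = 47.98°  ✓
  (2,5): δ = 9.09°  ✓
  (3,4): δ = 131.08°  ·
  (3,5): δ = 74.01°  ✓
  (4,5): δ = 122.92°  ·
antipodal pairs: 8

count = 8; pairs: (0,2), (0,3), (0,4), (1,3), (1,4), (2,4), (2,5), (3,5)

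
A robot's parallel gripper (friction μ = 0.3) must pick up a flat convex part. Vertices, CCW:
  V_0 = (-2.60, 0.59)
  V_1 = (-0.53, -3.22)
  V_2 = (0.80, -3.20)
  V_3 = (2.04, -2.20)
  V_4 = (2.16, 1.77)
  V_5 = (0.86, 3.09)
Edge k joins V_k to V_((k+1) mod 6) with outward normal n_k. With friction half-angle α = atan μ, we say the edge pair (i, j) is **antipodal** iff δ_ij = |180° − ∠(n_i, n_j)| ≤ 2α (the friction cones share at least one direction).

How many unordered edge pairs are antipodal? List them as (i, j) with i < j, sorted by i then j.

α = atan 0.3 = 16.70°;  2α = 33.40°
n_0 = (-0.8787, -0.4774)
n_1 = (+0.0150, -0.9999)
n_2 = (+0.6278, -0.7784)
n_3 = (+0.9995, -0.0302)
n_4 = (+0.7125, +0.7017)
n_5 = (-0.5857, +0.8106)
  (0,1): δ = 117.65°  ·
  (0,2): δ = 79.63°  ·
  (0,3): δ = 30.25°  ✓
  (0,4): δ = 16.05°  ✓
  (0,5): δ = 97.33°  ·
  (1,2): δ = 141.98°  ·
  (1,3): δ = 92.59°  ·
  (1,4): δ = 46.30°  ·
  (1,5): δ = 34.99°  ·
  (2,3): δ = 130.62°  ·
  (2,4): δ = 84.32°  ·
  (2,5): δ = 3.03°  ✓
  (3,4): δ = 133.71°  ·
  (3,5): δ = 52.42°  ·
  (4,5): δ = 98.71°  ·
antipodal pairs: 3

count = 3; pairs: (0,3), (0,4), (2,5)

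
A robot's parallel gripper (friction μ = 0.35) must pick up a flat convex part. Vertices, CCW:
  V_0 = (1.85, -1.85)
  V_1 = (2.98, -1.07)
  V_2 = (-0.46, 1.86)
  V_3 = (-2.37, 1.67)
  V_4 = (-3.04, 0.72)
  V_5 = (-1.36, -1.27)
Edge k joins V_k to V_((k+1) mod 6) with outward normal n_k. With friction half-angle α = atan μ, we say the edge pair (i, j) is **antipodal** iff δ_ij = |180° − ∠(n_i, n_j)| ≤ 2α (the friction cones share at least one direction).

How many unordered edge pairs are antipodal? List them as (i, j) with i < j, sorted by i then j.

count = 5; pairs: (0,2), (0,3), (1,4), (1,5), (2,5)

α = atan 0.35 = 19.29°;  2α = 38.58°
n_0 = (+0.5681, -0.8230)
n_1 = (+0.6484, +0.7613)
n_2 = (-0.0990, +0.9951)
n_3 = (-0.8172, +0.5763)
n_4 = (-0.7641, -0.6451)
n_5 = (-0.1778, -0.9841)
  (0,1): δ = 75.04°  ·
  (0,2): δ = 28.94°  ✓
  (0,3): δ = 20.19°  ✓
  (0,4): δ = 95.56°  ·
  (0,5): δ = 135.14°  ·
  (1,2): δ = 133.90°  ·
  (1,3): δ = 84.77°  ·
  (1,4): δ = 9.41°  ✓
  (1,5): δ = 30.18°  ✓
  (2,3): δ = 130.87°  ·
  (2,4): δ = 55.51°  ·
  (2,5): δ = 15.92°  ✓
  (3,4): δ = 104.63°  ·
  (3,5): δ = 65.05°  ·
  (4,5): δ = 140.41°  ·
antipodal pairs: 5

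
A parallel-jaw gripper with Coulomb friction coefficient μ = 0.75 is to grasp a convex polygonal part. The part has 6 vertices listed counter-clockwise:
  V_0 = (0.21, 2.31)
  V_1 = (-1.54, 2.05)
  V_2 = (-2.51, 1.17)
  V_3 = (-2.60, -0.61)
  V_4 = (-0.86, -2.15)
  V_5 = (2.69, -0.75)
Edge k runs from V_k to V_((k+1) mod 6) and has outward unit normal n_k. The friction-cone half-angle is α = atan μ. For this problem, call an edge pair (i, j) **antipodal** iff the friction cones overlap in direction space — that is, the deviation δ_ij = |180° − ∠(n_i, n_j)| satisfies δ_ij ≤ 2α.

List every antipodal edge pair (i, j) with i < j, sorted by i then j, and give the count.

α = atan 0.75 = 36.87°;  2α = 73.74°
n_0 = (-0.1470, +0.9891)
n_1 = (-0.6719, +0.7406)
n_2 = (-0.9987, +0.0505)
n_3 = (-0.6628, -0.7488)
n_4 = (+0.3669, -0.9303)
n_5 = (+0.7769, +0.6296)
  (0,1): δ = 146.24°  ·
  (0,2): δ = 101.35°  ·
  (0,3): δ = 49.96°  ✓
  (0,4): δ = 13.07°  ✓
  (0,5): δ = 120.57°  ·
  (1,2): δ = 135.11°  ·
  (1,3): δ = 83.73°  ·
  (1,4): δ = 20.69°  ✓
  (1,5): δ = 86.81°  ·
  (2,3): δ = 128.62°  ·
  (2,4): δ = 65.58°  ✓
  (2,5): δ = 41.92°  ✓
  (3,4): δ = 116.97°  ·
  (3,5): δ = 9.47°  ✓
  (4,5): δ = 72.50°  ✓
antipodal pairs: 7

count = 7; pairs: (0,3), (0,4), (1,4), (2,4), (2,5), (3,5), (4,5)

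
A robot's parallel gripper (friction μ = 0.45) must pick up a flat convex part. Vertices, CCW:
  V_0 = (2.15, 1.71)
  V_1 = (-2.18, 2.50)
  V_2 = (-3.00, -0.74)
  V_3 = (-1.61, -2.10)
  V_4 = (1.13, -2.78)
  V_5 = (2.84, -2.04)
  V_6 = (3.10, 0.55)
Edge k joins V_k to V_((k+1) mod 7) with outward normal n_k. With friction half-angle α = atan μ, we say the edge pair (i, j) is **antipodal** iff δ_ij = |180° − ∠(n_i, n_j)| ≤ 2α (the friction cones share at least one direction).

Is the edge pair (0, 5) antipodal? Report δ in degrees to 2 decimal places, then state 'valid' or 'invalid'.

δ = 94.61°, invalid

α = atan 0.45 = 24.23°;  2α = 48.46°
edge 0: e_0 = (-4.33, +0.79);  n_0 = (+0.1795, +0.9838)
edge 5: e_5 = (+0.26, +2.59);  n_5 = (+0.9950, -0.0999)
∠(n_0, n_5) = 85.39°
δ = |180° − 85.39°| = 94.61°
94.61° > 2α = 48.46°  →  invalid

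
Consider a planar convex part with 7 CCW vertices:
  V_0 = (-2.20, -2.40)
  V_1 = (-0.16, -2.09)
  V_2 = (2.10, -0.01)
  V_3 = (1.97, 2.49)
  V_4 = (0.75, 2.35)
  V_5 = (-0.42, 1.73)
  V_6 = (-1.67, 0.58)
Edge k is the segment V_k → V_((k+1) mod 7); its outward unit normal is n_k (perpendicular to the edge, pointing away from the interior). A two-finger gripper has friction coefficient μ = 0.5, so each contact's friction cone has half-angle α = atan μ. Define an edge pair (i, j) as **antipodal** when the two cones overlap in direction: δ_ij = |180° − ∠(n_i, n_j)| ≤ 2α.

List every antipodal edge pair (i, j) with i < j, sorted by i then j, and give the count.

α = atan 0.5 = 26.57°;  2α = 53.13°
n_0 = (+0.1502, -0.9887)
n_1 = (+0.6772, -0.7358)
n_2 = (+0.9987, +0.0519)
n_3 = (-0.1140, +0.9935)
n_4 = (-0.4682, +0.8836)
n_5 = (-0.6771, +0.7359)
n_6 = (-0.9845, +0.1751)
  (0,1): δ = 146.02°  ·
  (0,2): δ = 95.66°  ·
  (0,3): δ = 2.09°  ✓
  (0,4): δ = 19.28°  ✓
  (0,5): δ = 33.97°  ✓
  (0,6): δ = 71.27°  ·
  (1,2): δ = 129.65°  ·
  (1,3): δ = 36.08°  ✓
  (1,4): δ = 14.71°  ✓
  (1,5): δ = 0.01°  ✓
  (1,6): δ = 37.29°  ✓
  (2,3): δ = 86.43°  ·
  (2,4): δ = 65.06°  ·
  (2,5): δ = 50.36°  ✓
  (2,6): δ = 13.06°  ✓
  (3,4): δ = 158.63°  ·
  (3,5): δ = 143.93°  ·
  (3,6): δ = 106.63°  ·
  (4,5): δ = 165.31°  ·
  (4,6): δ = 128.00°  ·
  (5,6): δ = 142.70°  ·
antipodal pairs: 9

count = 9; pairs: (0,3), (0,4), (0,5), (1,3), (1,4), (1,5), (1,6), (2,5), (2,6)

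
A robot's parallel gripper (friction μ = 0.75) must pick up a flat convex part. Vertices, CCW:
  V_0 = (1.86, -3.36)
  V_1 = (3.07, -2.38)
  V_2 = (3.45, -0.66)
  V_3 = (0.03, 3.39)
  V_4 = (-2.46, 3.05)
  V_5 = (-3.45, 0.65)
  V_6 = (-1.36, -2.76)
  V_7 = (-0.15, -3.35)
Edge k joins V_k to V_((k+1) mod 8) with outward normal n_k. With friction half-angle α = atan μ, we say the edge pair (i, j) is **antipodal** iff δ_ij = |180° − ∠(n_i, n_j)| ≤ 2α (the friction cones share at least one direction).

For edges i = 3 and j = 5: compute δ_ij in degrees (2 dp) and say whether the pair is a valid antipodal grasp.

δ = 66.27°, valid

α = atan 0.75 = 36.87°;  2α = 73.74°
edge 3: e_3 = (-2.49, -0.34);  n_3 = (-0.1353, +0.9908)
edge 5: e_5 = (+2.09, -3.41);  n_5 = (-0.8526, -0.5226)
∠(n_3, n_5) = 113.73°
δ = |180° − 113.73°| = 66.27°
66.27° ≤ 2α = 73.74°  →  valid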